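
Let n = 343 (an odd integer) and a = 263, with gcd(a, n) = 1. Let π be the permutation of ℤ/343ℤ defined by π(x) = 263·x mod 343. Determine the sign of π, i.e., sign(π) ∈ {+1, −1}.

+1

Orbit of 18 under x↦263x: [18, 275, 295, 67, 128, 50, 116]… (length divides ord_343(263)).
The orbit structure of x ↦ 263x mod 343: 31 orbits of sizes [21, 21, 21, 21, 21, 21, 21, 21, 21, 21, 21, 21, 21, 21, 3, 3, 3, 3, 3, 3, 3, 3, 3, 3, 3, 3, 3, 3, 3, 3, 1].
n − c = 343 − 31 = 312; sign = (−1)^312 = +1.
Zolotarev: (263|343) = +1, matching the cycle-count sign.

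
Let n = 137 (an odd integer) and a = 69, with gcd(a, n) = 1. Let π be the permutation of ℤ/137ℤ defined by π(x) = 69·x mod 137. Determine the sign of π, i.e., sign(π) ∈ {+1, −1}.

Start at x=129: 129 → 133 → 135 → 136 → 68 → 34 → 17 → … (one orbit).
3 cycles of lengths [68, 68, 1].
With 3 cycles on 137 points, sign = (−1)^{137−3} = +1.

+1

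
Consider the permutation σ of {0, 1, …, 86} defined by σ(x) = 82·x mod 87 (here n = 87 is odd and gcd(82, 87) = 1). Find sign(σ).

Start at x=25: 25 → 49 → 16 → 7 → 52 → 1 → 82 → 25 (one orbit).
Cycle lengths of π_82 on ℤ/87ℤ: [7, 7, 7, 7, 7, 7, 7, 7, 7, 7, 7, 7, 1, 1, 1]; 15 cycles in total.
Σ(ℓ_i−1) = 87−15 = 72; sign = (−1)^72 = +1.
Via Zolotarev, sign(π_{82}) = (82|87) = +1.

+1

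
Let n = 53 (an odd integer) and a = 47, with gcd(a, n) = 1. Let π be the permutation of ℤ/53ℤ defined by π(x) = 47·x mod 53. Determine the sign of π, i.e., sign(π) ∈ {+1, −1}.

+1

Trace 15: π^k(15) = [15, 16, 10, 46, 42, 13, 28] for k=0..6.
The orbit structure of x ↦ 47x mod 53: 5 orbits of sizes [13, 13, 13, 13, 1].
n − c = 53 − 5 = 48; sign = (−1)^48 = +1.
Via Zolotarev, sign(π_{47}) = (47|53) = +1.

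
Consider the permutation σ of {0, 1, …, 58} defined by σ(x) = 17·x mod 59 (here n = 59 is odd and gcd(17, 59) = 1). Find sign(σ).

Trace 7: π^k(7) = [7, 1, 17, 53, 16, 36, 22] for k=0..6.
Cycle type of π: 29×2 + 1; total 3 cycles.
With 3 cycles on 59 points, sign = (−1)^{59−3} = +1.
Via Zolotarev, sign(π_{17}) = (17|59) = +1.

+1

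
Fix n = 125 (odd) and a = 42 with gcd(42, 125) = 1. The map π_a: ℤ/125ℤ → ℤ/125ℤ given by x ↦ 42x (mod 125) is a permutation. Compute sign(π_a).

Orbit of 37 under x↦42x: [37, 54, 18, 6, 2, 84, 28]… (length divides ord_125(42)).
π_42 has 4 disjoint cycles with lengths [100, 20, 4, 1] on {0,…,124}.
sign(π) = (−1)^{n − #cycles} = (−1)^{125−4} = (−1)^121 = -1.
The Jacobi symbol (42|125) = -1 (Zolotarev) agrees.

-1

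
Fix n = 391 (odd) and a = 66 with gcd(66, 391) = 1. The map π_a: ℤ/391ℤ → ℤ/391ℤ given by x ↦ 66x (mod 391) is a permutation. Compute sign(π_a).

-1

Trace 382: π^k(382) = [382, 188, 287, 174, 145, 186, 155] for k=0..6.
Cycle type of π: 88×4 + 22 + 8×2 + 1; total 8 cycles.
n − c = 391 − 8 = 383; sign = (−1)^383 = -1.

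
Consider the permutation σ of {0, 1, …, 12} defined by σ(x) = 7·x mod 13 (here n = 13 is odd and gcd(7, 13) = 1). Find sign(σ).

Orbit of 6 under x↦7x: [6, 3, 8, 4, 2, 1, 7]… (length divides ord_13(7)).
Cycle type of π: 12 + 1; total 2 cycles.
n − c = 13 − 2 = 11; sign = (−1)^11 = -1.
(7|13)_J = -1 (Zolotarev's lemma cross-check).

-1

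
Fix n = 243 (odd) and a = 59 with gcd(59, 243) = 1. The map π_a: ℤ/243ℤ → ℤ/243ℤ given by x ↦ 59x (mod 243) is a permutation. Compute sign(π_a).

-1

Orbit of 77 under x↦59x: [77, 169, 8, 229, 146, 109, 113]… (length divides ord_243(59)).
Decompose π into cycles: lengths [162, 54, 18, 6, 2, 1] (6 cycles, including the fixed point 0).
Σ(ℓ_i−1) = 243−6 = 237; sign = (−1)^237 = -1.
Zolotarev: (59|243) = -1, matching the cycle-count sign.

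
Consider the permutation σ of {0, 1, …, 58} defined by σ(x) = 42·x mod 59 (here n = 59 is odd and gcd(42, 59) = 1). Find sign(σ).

-1

Orbit of 27 under x↦42x: [27, 13, 15, 40, 28, 55, 9]… (length divides ord_59(42)).
Cycle lengths of π_42 on ℤ/59ℤ: [58, 1]; 2 cycles in total.
2 cycles on 59: each ℓ→(−1)^(ℓ−1), product (−1)^57 = -1.
Check: (42/59) = -1 by Zolotarev.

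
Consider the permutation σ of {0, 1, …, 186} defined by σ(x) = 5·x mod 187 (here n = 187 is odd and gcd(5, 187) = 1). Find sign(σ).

Orbit of 157 under x↦5x: [157, 37, 185, 177, 137, 124, 59]… (length divides ord_187(5)).
Cycle type of π: 80×2 + 16 + 5×2 + 1; total 6 cycles.
Σ(ℓ_i−1) = 187−6 = 181; sign = (−1)^181 = -1.
(5|187)_J = -1 (Zolotarev's lemma cross-check).

-1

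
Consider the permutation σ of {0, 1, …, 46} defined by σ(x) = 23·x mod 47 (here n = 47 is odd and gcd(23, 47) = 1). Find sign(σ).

Orbit of 7 under x↦23x: [7, 20, 37, 5, 21, 13, 17]… (length divides ord_47(23)).
Decompose π into cycles: lengths [46, 1] (2 cycles, including the fixed point 0).
2 cycles on 47: each ℓ→(−1)^(ℓ−1), product (−1)^45 = -1.
Via Zolotarev, sign(π_{23}) = (23|47) = -1.

-1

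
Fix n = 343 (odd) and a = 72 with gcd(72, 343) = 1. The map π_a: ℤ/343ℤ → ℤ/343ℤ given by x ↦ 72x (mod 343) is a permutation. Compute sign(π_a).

+1

Trace 141: π^k(141) = [141, 205, 11, 106, 86, 18, 267] for k=0..6.
π_72 has 7 disjoint cycles with lengths [147, 147, 21, 21, 3, 3, 1] on {0,…,342}.
sign(π) = (−1)^{n − #cycles} = (−1)^{343−7} = (−1)^336 = +1.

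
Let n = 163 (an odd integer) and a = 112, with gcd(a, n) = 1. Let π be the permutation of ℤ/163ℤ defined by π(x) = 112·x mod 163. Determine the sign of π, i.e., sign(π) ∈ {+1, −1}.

Trace 47: π^k(47) = [47, 48, 160, 153, 21, 70, 16] for k=0..6.
Decompose π into cycles: lengths [162, 1] (2 cycles, including the fixed point 0).
With 2 cycles on 163 points, sign = (−1)^{163−2} = -1.
Zolotarev: (112|163) = -1, matching the cycle-count sign.

-1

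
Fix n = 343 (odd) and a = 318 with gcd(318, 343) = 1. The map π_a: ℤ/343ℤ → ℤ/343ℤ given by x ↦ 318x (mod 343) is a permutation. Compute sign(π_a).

-1

Trace 302: π^k(302) = [302, 339, 100, 244, 74, 208, 288] for k=0..6.
4 cycles of lengths [294, 42, 6, 1].
343 − 4 = 339 transpositions; sign(π) = (−1)^339 = -1.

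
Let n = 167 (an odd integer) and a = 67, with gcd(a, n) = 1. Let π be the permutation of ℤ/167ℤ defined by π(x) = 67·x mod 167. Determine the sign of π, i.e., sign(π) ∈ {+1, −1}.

Orbit of 158 under x↦67x: [158, 65, 13, 36, 74, 115, 23]… (length divides ord_167(67)).
2 cycles of lengths [166, 1].
n − c = 167 − 2 = 165; sign = (−1)^165 = -1.
The Jacobi symbol (67|167) = -1 (Zolotarev) agrees.

-1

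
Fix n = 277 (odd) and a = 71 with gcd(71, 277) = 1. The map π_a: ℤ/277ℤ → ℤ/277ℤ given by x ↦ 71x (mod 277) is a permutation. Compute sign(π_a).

+1

Orbit of 237 under x↦71x: [237, 207, 16, 28, 49, 155, 202]… (length divides ord_277(71)).
Cycle type of π: 69×4 + 1; total 5 cycles.
n − c = 277 − 5 = 272; sign = (−1)^272 = +1.
Via Zolotarev, sign(π_{71}) = (71|277) = +1.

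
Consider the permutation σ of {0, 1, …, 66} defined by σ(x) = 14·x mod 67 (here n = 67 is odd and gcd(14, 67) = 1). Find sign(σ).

+1

Start at x=25: 25 → 15 → 9 → 59 → 22 → 40 → 24 → … (one orbit).
Decompose π into cycles: lengths [11, 11, 11, 11, 11, 11, 1] (7 cycles, including the fixed point 0).
7 cycles on 67: each ℓ→(−1)^(ℓ−1), product (−1)^60 = +1.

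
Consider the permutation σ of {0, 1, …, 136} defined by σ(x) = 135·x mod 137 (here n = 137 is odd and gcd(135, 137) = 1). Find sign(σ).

Start at x=109: 109 → 56 → 25 → 87 → 100 → 74 → 126 → … (one orbit).
Decompose π into cycles: lengths [68, 68, 1] (3 cycles, including the fixed point 0).
3 cycles on 137: each ℓ→(−1)^(ℓ−1), product (−1)^134 = +1.
Check: (135/137) = +1 by Zolotarev.

+1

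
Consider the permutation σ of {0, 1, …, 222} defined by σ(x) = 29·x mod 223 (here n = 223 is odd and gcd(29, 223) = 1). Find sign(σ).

Start at x=41: 41 → 74 → 139 → 17 → 47 → 25 → 56 → … (one orbit).
Cycle lengths of π_29 on ℤ/223ℤ: [111, 111, 1]; 3 cycles in total.
sign(π) = (−1)^{n − #cycles} = (−1)^{223−3} = (−1)^220 = +1.
The Jacobi symbol (29|223) = +1 (Zolotarev) agrees.

+1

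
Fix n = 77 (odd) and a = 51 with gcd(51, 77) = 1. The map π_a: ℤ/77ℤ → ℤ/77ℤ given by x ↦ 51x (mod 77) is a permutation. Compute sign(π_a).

Start at x=46: 46 → 36 → 65 → 4 → 50 → 9 → 74 → … (one orbit).
π_51 has 6 disjoint cycles with lengths [30, 30, 10, 3, 3, 1] on {0,…,76}.
Σ(ℓ_i−1) = 77−6 = 71; sign = (−1)^71 = -1.
Via Zolotarev, sign(π_{51}) = (51|77) = -1.

-1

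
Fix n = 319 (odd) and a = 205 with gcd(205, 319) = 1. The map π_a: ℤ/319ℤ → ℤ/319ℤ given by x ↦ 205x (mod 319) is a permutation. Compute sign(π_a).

+1

Orbit of 312 under x↦205x: [312, 160, 262, 118, 265, 95, 16]… (length divides ord_319(205)).
5 cycles of lengths [140, 140, 28, 10, 1].
With 5 cycles on 319 points, sign = (−1)^{319−5} = +1.
Zolotarev: (205|319) = +1, matching the cycle-count sign.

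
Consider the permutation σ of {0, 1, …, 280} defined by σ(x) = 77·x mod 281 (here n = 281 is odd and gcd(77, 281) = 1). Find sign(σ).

Trace 165: π^k(165) = [165, 60, 124, 275, 100, 113, 271] for k=0..6.
The orbit structure of x ↦ 77x mod 281: 6 orbits of sizes [56, 56, 56, 56, 56, 1].
281 − 6 = 275 transpositions; sign(π) = (−1)^275 = -1.
Zolotarev: (77|281) = -1, matching the cycle-count sign.

-1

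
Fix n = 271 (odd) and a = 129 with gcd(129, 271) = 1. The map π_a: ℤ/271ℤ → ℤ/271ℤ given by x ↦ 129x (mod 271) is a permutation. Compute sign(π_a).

Trace 82: π^k(82) = [82, 9, 77, 177, 69, 229, 2] for k=0..6.
Decompose π into cycles: lengths [135, 135, 1] (3 cycles, including the fixed point 0).
3 cycles on 271: each ℓ→(−1)^(ℓ−1), product (−1)^268 = +1.
(129|271)_J = +1 (Zolotarev's lemma cross-check).

+1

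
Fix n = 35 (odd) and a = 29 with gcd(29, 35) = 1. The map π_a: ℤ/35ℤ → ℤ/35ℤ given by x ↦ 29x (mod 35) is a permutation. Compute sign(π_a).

Orbit of 29 under x↦29x: [29, 1]… (length divides ord_35(29)).
The orbit structure of x ↦ 29x mod 35: 21 orbits of sizes [2, 2, 2, 2, 2, 2, 2, 2, 2, 2, 2, 2, 2, 2, 1, 1, 1, 1, 1, 1, 1].
n − c = 35 − 21 = 14; sign = (−1)^14 = +1.
Zolotarev: (29|35) = +1, matching the cycle-count sign.

+1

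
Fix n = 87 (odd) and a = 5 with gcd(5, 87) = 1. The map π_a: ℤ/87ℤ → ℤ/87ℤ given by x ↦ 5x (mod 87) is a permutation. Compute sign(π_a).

Trace 35: π^k(35) = [35, 1, 5, 25, 38, 16, 80] for k=0..6.
Cycle lengths of π_5 on ℤ/87ℤ: [14, 14, 14, 14, 14, 14, 2, 1]; 8 cycles in total.
With 8 cycles on 87 points, sign = (−1)^{87−8} = -1.

-1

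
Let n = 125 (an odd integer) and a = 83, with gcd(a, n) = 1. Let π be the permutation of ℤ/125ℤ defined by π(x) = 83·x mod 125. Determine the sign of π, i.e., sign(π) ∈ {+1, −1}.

Trace 17: π^k(17) = [17, 36, 113, 4, 82, 56, 23] for k=0..6.
Cycle type of π: 100 + 20 + 4 + 1; total 4 cycles.
With 4 cycles on 125 points, sign = (−1)^{125−4} = -1.
Zolotarev: (83|125) = -1, matching the cycle-count sign.

-1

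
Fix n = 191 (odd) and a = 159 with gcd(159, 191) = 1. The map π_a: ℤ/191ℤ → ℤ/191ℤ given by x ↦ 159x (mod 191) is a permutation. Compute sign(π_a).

-1

Start at x=122: 122 → 107 → 14 → 125 → 11 → 30 → 186 → … (one orbit).
Decompose π into cycles: lengths [38, 38, 38, 38, 38, 1] (6 cycles, including the fixed point 0).
Σ(ℓ_i−1) = 191−6 = 185; sign = (−1)^185 = -1.
The Jacobi symbol (159|191) = -1 (Zolotarev) agrees.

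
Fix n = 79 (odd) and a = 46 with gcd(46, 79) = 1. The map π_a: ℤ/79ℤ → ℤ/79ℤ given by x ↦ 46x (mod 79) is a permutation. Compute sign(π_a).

+1

Trace 21: π^k(21) = [21, 18, 38, 10, 65, 67, 1] for k=0..6.
Cycle type of π: 13×6 + 1; total 7 cycles.
n − c = 79 − 7 = 72; sign = (−1)^72 = +1.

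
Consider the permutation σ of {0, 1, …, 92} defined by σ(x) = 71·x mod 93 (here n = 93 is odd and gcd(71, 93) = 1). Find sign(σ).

-1

Start at x=56: 56 → 70 → 41 → 28 → 35 → 67 → 14 → … (one orbit).
The orbit structure of x ↦ 71x mod 93: 6 orbits of sizes [30, 30, 15, 15, 2, 1].
93 − 6 = 87 transpositions; sign(π) = (−1)^87 = -1.
Check: (71/93) = -1 by Zolotarev.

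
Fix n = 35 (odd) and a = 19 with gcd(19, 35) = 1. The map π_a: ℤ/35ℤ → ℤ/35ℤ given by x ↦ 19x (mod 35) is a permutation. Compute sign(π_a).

-1

Start at x=11: 11 → 34 → 16 → 24 → 1 → 19 → 11 (one orbit).
Cycle lengths of π_19 on ℤ/35ℤ: [6, 6, 6, 6, 6, 2, 2, 1]; 8 cycles in total.
sign(π) = (−1)^{n − #cycles} = (−1)^{35−8} = (−1)^27 = -1.
Via Zolotarev, sign(π_{19}) = (19|35) = -1.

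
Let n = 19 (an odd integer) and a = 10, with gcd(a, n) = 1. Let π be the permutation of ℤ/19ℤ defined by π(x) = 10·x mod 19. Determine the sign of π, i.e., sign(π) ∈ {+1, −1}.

Trace 2: π^k(2) = [2, 1, 10, 5, 12, 6, 3] for k=0..6.
Cycle lengths of π_10 on ℤ/19ℤ: [18, 1]; 2 cycles in total.
2 cycles on 19: each ℓ→(−1)^(ℓ−1), product (−1)^17 = -1.

-1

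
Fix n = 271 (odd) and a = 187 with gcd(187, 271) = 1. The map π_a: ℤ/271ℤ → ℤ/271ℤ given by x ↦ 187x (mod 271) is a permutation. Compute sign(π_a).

Start at x=100: 100 → 1 → 187 → 10 → 244 → 100 (one orbit).
Cycle type of π: 5×54 + 1; total 55 cycles.
Σ(ℓ_i−1) = 271−55 = 216; sign = (−1)^216 = +1.
Via Zolotarev, sign(π_{187}) = (187|271) = +1.

+1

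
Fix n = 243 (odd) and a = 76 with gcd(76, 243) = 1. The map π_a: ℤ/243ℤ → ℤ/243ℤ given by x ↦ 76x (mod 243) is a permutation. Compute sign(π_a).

+1

Trace 211: π^k(211) = [211, 241, 91, 112, 7, 46, 94] for k=0..6.
Cycle type of π: 81×2 + 27×2 + 9×2 + 3×2 + 1×3; total 11 cycles.
With 11 cycles on 243 points, sign = (−1)^{243−11} = +1.
Check: (76/243) = +1 by Zolotarev.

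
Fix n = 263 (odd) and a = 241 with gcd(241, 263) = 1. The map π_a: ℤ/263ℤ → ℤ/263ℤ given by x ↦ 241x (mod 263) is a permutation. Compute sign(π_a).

-1

Orbit of 68 under x↦241x: [68, 82, 37, 238, 24, 261, 44]… (length divides ord_263(241)).
Cycle lengths of π_241 on ℤ/263ℤ: [262, 1]; 2 cycles in total.
263 − 2 = 261 transpositions; sign(π) = (−1)^261 = -1.
Zolotarev: (241|263) = -1, matching the cycle-count sign.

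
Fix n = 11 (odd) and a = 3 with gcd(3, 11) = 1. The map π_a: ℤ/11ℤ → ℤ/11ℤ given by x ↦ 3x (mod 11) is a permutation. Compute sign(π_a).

Start at x=9: 9 → 5 → 4 → 1 → 3 → 9 (one orbit).
Decompose π into cycles: lengths [5, 5, 1] (3 cycles, including the fixed point 0).
3 cycles on 11: each ℓ→(−1)^(ℓ−1), product (−1)^8 = +1.

+1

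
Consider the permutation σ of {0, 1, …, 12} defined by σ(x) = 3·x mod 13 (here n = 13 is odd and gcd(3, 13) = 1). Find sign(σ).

+1

Start at x=9: 9 → 1 → 3 → 9 (one orbit).
Cycle lengths of π_3 on ℤ/13ℤ: [3, 3, 3, 3, 1]; 5 cycles in total.
n − c = 13 − 5 = 8; sign = (−1)^8 = +1.
Via Zolotarev, sign(π_{3}) = (3|13) = +1.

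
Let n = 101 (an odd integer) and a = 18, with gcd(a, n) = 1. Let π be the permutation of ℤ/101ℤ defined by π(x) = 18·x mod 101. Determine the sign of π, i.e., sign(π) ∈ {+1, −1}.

-1

Trace 64: π^k(64) = [64, 41, 31, 53, 45, 2, 36] for k=0..6.
The orbit structure of x ↦ 18x mod 101: 2 orbits of sizes [100, 1].
Σ(ℓ_i−1) = 101−2 = 99; sign = (−1)^99 = -1.
(18|101)_J = -1 (Zolotarev's lemma cross-check).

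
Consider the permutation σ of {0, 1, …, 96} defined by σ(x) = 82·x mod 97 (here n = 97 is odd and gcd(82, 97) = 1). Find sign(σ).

Orbit of 9 under x↦82x: [9, 59, 85, 83, 16, 51, 11]… (length divides ord_97(82)).
Cycle type of π: 96 + 1; total 2 cycles.
n − c = 97 − 2 = 95; sign = (−1)^95 = -1.

-1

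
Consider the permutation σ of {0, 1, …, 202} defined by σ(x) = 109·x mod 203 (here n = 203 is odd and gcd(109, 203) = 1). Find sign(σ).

+1

Start at x=197: 197 → 158 → 170 → 57 → 123 → 9 → 169 → … (one orbit).
Cycle type of π: 42×4 + 14×2 + 3×2 + 1; total 9 cycles.
9 cycles on 203: each ℓ→(−1)^(ℓ−1), product (−1)^194 = +1.
Via Zolotarev, sign(π_{109}) = (109|203) = +1.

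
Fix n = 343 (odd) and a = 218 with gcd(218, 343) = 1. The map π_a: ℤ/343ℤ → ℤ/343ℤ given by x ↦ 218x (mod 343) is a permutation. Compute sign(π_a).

Orbit of 148 under x↦218x: [148, 22, 337, 64, 232, 155, 176]… (length divides ord_343(218)).
π_218 has 19 disjoint cycles with lengths [49, 49, 49, 49, 49, 49, 7, 7, 7, 7, 7, 7, 1, 1, 1, 1, 1, 1, 1] on {0,…,342}.
sign(π) = (−1)^{n − #cycles} = (−1)^{343−19} = (−1)^324 = +1.

+1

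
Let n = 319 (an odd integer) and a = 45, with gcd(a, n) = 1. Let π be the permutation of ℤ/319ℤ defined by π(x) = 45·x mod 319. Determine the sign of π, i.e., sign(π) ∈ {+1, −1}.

Start at x=199: 199 → 23 → 78 → 1 → 45 → 111 → 210 → 199 (one orbit).
The orbit structure of x ↦ 45x mod 319: 55 orbits of sizes [7, 7, 7, 7, 7, 7, 7, 7, 7, 7, 7, 7, 7, 7, 7, 7, 7, 7, 7, 7, 7, 7, 7, 7, 7, 7, 7, 7, 7, 7, 7, 7, 7, 7, 7, 7, 7, 7, 7, 7, 7, 7, 7, 7, 1, 1, 1, 1, 1, 1, 1, 1, 1, 1, 1].
With 55 cycles on 319 points, sign = (−1)^{319−55} = +1.

+1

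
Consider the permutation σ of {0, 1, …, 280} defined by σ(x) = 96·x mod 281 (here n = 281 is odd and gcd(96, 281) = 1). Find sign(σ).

Trace 60: π^k(60) = [60, 140, 233, 169, 207, 202, 3] for k=0..6.
π_96 has 2 disjoint cycles with lengths [280, 1] on {0,…,280}.
With 2 cycles on 281 points, sign = (−1)^{281−2} = -1.
Zolotarev: (96|281) = -1, matching the cycle-count sign.

-1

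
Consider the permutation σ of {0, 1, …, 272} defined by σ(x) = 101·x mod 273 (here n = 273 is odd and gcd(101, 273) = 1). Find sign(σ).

+1

Trace 172: π^k(172) = [172, 173, 1, 101, 100, 272] for k=0..5.
Cycle type of π: 6×45 + 2 + 1; total 47 cycles.
n − c = 273 − 47 = 226; sign = (−1)^226 = +1.
Via Zolotarev, sign(π_{101}) = (101|273) = +1.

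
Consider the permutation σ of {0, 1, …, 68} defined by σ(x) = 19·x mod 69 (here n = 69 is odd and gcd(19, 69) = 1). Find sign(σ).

-1

Start at x=4: 4 → 7 → 64 → 43 → 58 → 67 → 31 → … (one orbit).
6 cycles of lengths [22, 22, 22, 1, 1, 1].
Σ(ℓ_i−1) = 69−6 = 63; sign = (−1)^63 = -1.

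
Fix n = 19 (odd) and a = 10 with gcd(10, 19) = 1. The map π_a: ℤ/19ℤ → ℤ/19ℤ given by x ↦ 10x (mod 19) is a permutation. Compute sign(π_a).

Start at x=11: 11 → 15 → 17 → 18 → 9 → 14 → 7 → … (one orbit).
Decompose π into cycles: lengths [18, 1] (2 cycles, including the fixed point 0).
19 − 2 = 17 transpositions; sign(π) = (−1)^17 = -1.
Zolotarev: (10|19) = -1, matching the cycle-count sign.

-1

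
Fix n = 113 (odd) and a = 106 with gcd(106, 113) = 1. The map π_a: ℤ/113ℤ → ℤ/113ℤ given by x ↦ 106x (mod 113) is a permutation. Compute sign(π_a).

Start at x=16: 16 → 1 → 106 → 49 → 109 → 28 → 30 → 16 (one orbit).
Cycle type of π: 7×16 + 1; total 17 cycles.
17 cycles on 113: each ℓ→(−1)^(ℓ−1), product (−1)^96 = +1.
(106|113)_J = +1 (Zolotarev's lemma cross-check).

+1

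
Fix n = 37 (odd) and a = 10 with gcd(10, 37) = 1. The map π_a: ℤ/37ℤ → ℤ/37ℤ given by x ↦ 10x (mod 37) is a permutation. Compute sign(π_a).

+1

Orbit of 26 under x↦10x: [26, 1, 10]… (length divides ord_37(10)).
π_10 has 13 disjoint cycles with lengths [3, 3, 3, 3, 3, 3, 3, 3, 3, 3, 3, 3, 1] on {0,…,36}.
sign(π) = (−1)^{n − #cycles} = (−1)^{37−13} = (−1)^24 = +1.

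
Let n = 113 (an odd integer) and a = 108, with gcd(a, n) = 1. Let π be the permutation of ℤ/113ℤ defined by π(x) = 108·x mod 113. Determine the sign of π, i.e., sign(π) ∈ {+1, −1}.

-1

Start at x=63: 63 → 24 → 106 → 35 → 51 → 84 → 32 → … (one orbit).
π_108 has 2 disjoint cycles with lengths [112, 1] on {0,…,112}.
sign(π) = (−1)^{n − #cycles} = (−1)^{113−2} = (−1)^111 = -1.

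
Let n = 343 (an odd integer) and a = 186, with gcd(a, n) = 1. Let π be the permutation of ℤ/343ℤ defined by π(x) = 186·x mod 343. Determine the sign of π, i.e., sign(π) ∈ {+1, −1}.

Trace 193: π^k(193) = [193, 226, 190, 11, 331, 169, 221] for k=0..6.
The orbit structure of x ↦ 186x mod 343: 7 orbits of sizes [147, 147, 21, 21, 3, 3, 1].
With 7 cycles on 343 points, sign = (−1)^{343−7} = +1.
Via Zolotarev, sign(π_{186}) = (186|343) = +1.

+1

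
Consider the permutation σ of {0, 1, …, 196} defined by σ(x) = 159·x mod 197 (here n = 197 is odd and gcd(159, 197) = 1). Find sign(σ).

Start at x=19: 19 → 66 → 53 → 153 → 96 → 95 → 133 → … (one orbit).
Cycle type of π: 196 + 1; total 2 cycles.
2 cycles on 197: each ℓ→(−1)^(ℓ−1), product (−1)^195 = -1.
The Jacobi symbol (159|197) = -1 (Zolotarev) agrees.

-1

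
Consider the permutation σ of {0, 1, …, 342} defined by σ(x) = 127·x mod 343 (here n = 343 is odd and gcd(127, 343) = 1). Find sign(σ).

+1

Start at x=141: 141 → 71 → 99 → 225 → 106 → 85 → 162 → … (one orbit).
Cycle lengths of π_127 on ℤ/343ℤ: [49, 49, 49, 49, 49, 49, 7, 7, 7, 7, 7, 7, 1, 1, 1, 1, 1, 1, 1]; 19 cycles in total.
n − c = 343 − 19 = 324; sign = (−1)^324 = +1.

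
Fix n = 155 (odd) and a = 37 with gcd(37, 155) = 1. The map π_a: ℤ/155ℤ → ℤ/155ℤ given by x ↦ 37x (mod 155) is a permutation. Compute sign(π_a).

Orbit of 37 under x↦37x: [37, 129, 123, 56, 57, 94, 68]… (length divides ord_155(37)).
The orbit structure of x ↦ 37x mod 155: 17 orbits of sizes [12, 12, 12, 12, 12, 12, 12, 12, 12, 12, 6, 6, 6, 6, 6, 4, 1].
n − c = 155 − 17 = 138; sign = (−1)^138 = +1.

+1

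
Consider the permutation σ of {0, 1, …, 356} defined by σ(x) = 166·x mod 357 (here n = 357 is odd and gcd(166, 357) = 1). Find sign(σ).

-1

Start at x=256: 256 → 13 → 16 → 157 → 1 → 166 → 67 → … (one orbit).
π_166 has 42 disjoint cycles with lengths [12, 12, 12, 12, 12, 12, 12, 12, 12, 12, 12, 12, 12, 12, 12, 12, 12, 12, 12, 12, 12, 12, 12, 12, 6, 6, 6, 4, 4, 4, 4, 4, 4, 4, 4, 4, 4, 4, 4, 1, 1, 1] on {0,…,356}.
Σ(ℓ_i−1) = 357−42 = 315; sign = (−1)^315 = -1.
(166|357)_J = -1 (Zolotarev's lemma cross-check).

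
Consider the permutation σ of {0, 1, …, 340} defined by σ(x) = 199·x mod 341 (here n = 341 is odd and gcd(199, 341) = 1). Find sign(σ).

Orbit of 67 under x↦199x: [67, 34, 287, 166, 298, 309, 111]… (length divides ord_341(199)).
Cycle type of π: 30×11 + 1×11; total 22 cycles.
sign(π) = (−1)^{n − #cycles} = (−1)^{341−22} = (−1)^319 = -1.

-1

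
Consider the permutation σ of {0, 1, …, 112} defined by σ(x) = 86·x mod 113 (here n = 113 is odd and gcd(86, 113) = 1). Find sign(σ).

-1

Orbit of 14 under x↦86x: [14, 74, 36, 45, 28, 35, 72]… (length divides ord_113(86)).
2 cycles of lengths [112, 1].
n − c = 113 − 2 = 111; sign = (−1)^111 = -1.
(86|113)_J = -1 (Zolotarev's lemma cross-check).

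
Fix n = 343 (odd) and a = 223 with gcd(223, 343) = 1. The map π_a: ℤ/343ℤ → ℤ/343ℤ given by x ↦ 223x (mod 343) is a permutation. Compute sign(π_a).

-1

Trace 155: π^k(155) = [155, 265, 99, 125, 92, 279, 134] for k=0..6.
π_223 has 10 disjoint cycles with lengths [98, 98, 98, 14, 14, 14, 2, 2, 2, 1] on {0,…,342}.
With 10 cycles on 343 points, sign = (−1)^{343−10} = -1.
Zolotarev: (223|343) = -1, matching the cycle-count sign.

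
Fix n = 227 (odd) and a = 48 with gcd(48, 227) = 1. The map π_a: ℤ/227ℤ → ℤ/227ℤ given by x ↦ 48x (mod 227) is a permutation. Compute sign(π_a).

Trace 28: π^k(28) = [28, 209, 44, 69, 134, 76, 16] for k=0..6.
π_48 has 3 disjoint cycles with lengths [113, 113, 1] on {0,…,226}.
227 − 3 = 224 transpositions; sign(π) = (−1)^224 = +1.
Zolotarev: (48|227) = +1, matching the cycle-count sign.

+1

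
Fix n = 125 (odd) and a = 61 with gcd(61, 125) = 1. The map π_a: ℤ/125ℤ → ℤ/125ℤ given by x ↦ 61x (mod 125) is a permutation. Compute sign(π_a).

+1

Start at x=81: 81 → 66 → 26 → 86 → 121 → 6 → 116 → … (one orbit).
13 cycles of lengths [25, 25, 25, 25, 5, 5, 5, 5, 1, 1, 1, 1, 1].
With 13 cycles on 125 points, sign = (−1)^{125−13} = +1.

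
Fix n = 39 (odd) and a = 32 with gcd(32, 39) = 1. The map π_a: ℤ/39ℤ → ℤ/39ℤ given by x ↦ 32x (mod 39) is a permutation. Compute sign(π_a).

+1

Start at x=32: 32 → 10 → 8 → 22 → 2 → 25 → 20 → … (one orbit).
5 cycles of lengths [12, 12, 12, 2, 1].
sign(π) = (−1)^{n − #cycles} = (−1)^{39−5} = (−1)^34 = +1.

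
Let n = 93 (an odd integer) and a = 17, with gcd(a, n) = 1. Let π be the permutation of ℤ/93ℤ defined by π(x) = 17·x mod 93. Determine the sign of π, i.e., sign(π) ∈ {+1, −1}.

Orbit of 65 under x↦17x: [65, 82, 92, 76, 83, 16, 86]… (length divides ord_93(17)).
π_17 has 5 disjoint cycles with lengths [30, 30, 30, 2, 1] on {0,…,92}.
With 5 cycles on 93 points, sign = (−1)^{93−5} = +1.
Check: (17/93) = +1 by Zolotarev.

+1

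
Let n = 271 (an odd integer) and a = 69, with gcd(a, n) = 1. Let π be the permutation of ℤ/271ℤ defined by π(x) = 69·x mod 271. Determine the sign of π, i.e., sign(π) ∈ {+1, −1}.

+1

Trace 34: π^k(34) = [34, 178, 87, 41, 119, 81, 169] for k=0..6.
Cycle lengths of π_69 on ℤ/271ℤ: [45, 45, 45, 45, 45, 45, 1]; 7 cycles in total.
With 7 cycles on 271 points, sign = (−1)^{271−7} = +1.
Check: (69/271) = +1 by Zolotarev.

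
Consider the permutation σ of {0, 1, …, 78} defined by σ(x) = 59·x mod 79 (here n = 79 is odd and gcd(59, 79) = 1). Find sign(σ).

-1

Trace 8: π^k(8) = [8, 77, 40, 69, 42, 29, 52] for k=0..6.
The orbit structure of x ↦ 59x mod 79: 2 orbits of sizes [78, 1].
With 2 cycles on 79 points, sign = (−1)^{79−2} = -1.
Via Zolotarev, sign(π_{59}) = (59|79) = -1.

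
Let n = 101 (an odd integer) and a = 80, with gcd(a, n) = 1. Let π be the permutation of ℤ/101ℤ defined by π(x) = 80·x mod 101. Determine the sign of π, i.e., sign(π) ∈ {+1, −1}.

Orbit of 19 under x↦80x: [19, 5, 97, 84, 54, 78, 79]… (length divides ord_101(80)).
π_80 has 5 disjoint cycles with lengths [25, 25, 25, 25, 1] on {0,…,100}.
With 5 cycles on 101 points, sign = (−1)^{101−5} = +1.

+1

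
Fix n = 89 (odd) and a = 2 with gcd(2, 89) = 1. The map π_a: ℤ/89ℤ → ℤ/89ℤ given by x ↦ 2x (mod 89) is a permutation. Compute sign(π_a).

+1

Trace 16: π^k(16) = [16, 32, 64, 39, 78, 67, 45] for k=0..6.
π_2 has 9 disjoint cycles with lengths [11, 11, 11, 11, 11, 11, 11, 11, 1] on {0,…,88}.
Σ(ℓ_i−1) = 89−9 = 80; sign = (−1)^80 = +1.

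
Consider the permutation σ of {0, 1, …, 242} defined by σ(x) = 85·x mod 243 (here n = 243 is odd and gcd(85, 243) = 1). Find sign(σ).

+1

Start at x=235: 235 → 49 → 34 → 217 → 220 → 232 → 37 → … (one orbit).
11 cycles of lengths [81, 81, 27, 27, 9, 9, 3, 3, 1, 1, 1].
243 − 11 = 232 transpositions; sign(π) = (−1)^232 = +1.
Check: (85/243) = +1 by Zolotarev.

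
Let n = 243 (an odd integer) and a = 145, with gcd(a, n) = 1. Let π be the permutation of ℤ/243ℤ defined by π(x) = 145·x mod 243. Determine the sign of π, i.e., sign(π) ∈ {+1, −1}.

+1

Start at x=172: 172 → 154 → 217 → 118 → 100 → 163 → 64 → … (one orbit).
27 cycles of lengths [27, 27, 27, 27, 27, 27, 9, 9, 9, 9, 9, 9, 3, 3, 3, 3, 3, 3, 1, 1, 1, 1, 1, 1, 1, 1, 1].
Σ(ℓ_i−1) = 243−27 = 216; sign = (−1)^216 = +1.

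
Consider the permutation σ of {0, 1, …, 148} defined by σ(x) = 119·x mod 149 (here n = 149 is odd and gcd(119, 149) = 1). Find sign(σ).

Orbit of 1 under x↦119x: [1, 119, 6, 118, 36, 112, 67]… (length divides ord_149(119)).
π_119 has 3 disjoint cycles with lengths [74, 74, 1] on {0,…,148}.
Σ(ℓ_i−1) = 149−3 = 146; sign = (−1)^146 = +1.

+1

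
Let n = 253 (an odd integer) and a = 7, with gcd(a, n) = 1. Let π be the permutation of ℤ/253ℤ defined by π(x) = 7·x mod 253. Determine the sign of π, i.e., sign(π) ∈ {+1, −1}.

Start at x=243: 243 → 183 → 16 → 112 → 25 → 175 → 213 → … (one orbit).
5 cycles of lengths [110, 110, 22, 10, 1].
sign(π) = (−1)^{n − #cycles} = (−1)^{253−5} = (−1)^248 = +1.
The Jacobi symbol (7|253) = +1 (Zolotarev) agrees.

+1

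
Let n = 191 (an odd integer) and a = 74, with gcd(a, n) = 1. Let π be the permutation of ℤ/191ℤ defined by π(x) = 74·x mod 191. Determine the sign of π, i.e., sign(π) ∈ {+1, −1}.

-1

Orbit of 17 under x↦74x: [17, 112, 75, 11, 50, 71, 97]… (length divides ord_191(74)).
π_74 has 2 disjoint cycles with lengths [190, 1] on {0,…,190}.
n − c = 191 − 2 = 189; sign = (−1)^189 = -1.
The Jacobi symbol (74|191) = -1 (Zolotarev) agrees.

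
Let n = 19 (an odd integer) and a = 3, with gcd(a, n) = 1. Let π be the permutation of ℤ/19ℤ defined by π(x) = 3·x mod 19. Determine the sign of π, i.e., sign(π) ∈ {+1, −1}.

Start at x=4: 4 → 12 → 17 → 13 → 1 → 3 → 9 → … (one orbit).
Cycle lengths of π_3 on ℤ/19ℤ: [18, 1]; 2 cycles in total.
With 2 cycles on 19 points, sign = (−1)^{19−2} = -1.

-1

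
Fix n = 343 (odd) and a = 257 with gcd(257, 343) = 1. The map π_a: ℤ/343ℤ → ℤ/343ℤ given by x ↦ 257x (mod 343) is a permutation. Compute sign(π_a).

Orbit of 235 under x↦257x: [235, 27, 79, 66, 155, 47, 74]… (length divides ord_343(257)).
4 cycles of lengths [294, 42, 6, 1].
sign(π) = (−1)^{n − #cycles} = (−1)^{343−4} = (−1)^339 = -1.

-1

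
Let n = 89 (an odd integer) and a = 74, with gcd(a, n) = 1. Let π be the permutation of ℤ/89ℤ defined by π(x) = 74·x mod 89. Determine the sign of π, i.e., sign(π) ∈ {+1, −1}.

Orbit of 54 under x↦74x: [54, 80, 46, 22, 26, 55, 65]… (length divides ord_89(74)).
π_74 has 2 disjoint cycles with lengths [88, 1] on {0,…,88}.
2 cycles on 89: each ℓ→(−1)^(ℓ−1), product (−1)^87 = -1.

-1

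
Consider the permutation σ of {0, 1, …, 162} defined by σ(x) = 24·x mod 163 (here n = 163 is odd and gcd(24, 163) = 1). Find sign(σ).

Trace 145: π^k(145) = [145, 57, 64, 69, 26, 135, 143] for k=0..6.
π_24 has 3 disjoint cycles with lengths [81, 81, 1] on {0,…,162}.
With 3 cycles on 163 points, sign = (−1)^{163−3} = +1.
Zolotarev: (24|163) = +1, matching the cycle-count sign.

+1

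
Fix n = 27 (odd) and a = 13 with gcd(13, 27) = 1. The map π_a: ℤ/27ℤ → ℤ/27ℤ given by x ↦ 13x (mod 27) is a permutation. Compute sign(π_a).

+1

Orbit of 13 under x↦13x: [13, 7, 10, 22, 16, 19, 4]… (length divides ord_27(13)).
Cycle type of π: 9×2 + 3×2 + 1×3; total 7 cycles.
With 7 cycles on 27 points, sign = (−1)^{27−7} = +1.
Via Zolotarev, sign(π_{13}) = (13|27) = +1.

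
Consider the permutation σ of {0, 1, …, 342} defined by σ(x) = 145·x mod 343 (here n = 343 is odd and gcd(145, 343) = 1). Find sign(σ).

Start at x=23: 23 → 248 → 288 → 257 → 221 → 146 → 247 → … (one orbit).
π_145 has 4 disjoint cycles with lengths [294, 42, 6, 1] on {0,…,342}.
Σ(ℓ_i−1) = 343−4 = 339; sign = (−1)^339 = -1.
Via Zolotarev, sign(π_{145}) = (145|343) = -1.

-1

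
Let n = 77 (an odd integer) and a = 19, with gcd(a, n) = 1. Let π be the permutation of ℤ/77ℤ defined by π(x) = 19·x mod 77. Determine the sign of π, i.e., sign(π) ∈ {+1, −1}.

+1

Orbit of 15 under x↦19x: [15, 54, 25, 13, 16, 73, 1]… (length divides ord_77(19)).
5 cycles of lengths [30, 30, 10, 6, 1].
77 − 5 = 72 transpositions; sign(π) = (−1)^72 = +1.
Check: (19/77) = +1 by Zolotarev.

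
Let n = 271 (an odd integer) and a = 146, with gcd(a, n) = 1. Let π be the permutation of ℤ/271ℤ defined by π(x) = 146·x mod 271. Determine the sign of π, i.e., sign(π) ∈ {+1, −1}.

-1

Start at x=29: 29 → 169 → 13 → 1 → 146 → 178 → 243 → … (one orbit).
The orbit structure of x ↦ 146x mod 271: 16 orbits of sizes [18, 18, 18, 18, 18, 18, 18, 18, 18, 18, 18, 18, 18, 18, 18, 1].
16 cycles on 271: each ℓ→(−1)^(ℓ−1), product (−1)^255 = -1.
Via Zolotarev, sign(π_{146}) = (146|271) = -1.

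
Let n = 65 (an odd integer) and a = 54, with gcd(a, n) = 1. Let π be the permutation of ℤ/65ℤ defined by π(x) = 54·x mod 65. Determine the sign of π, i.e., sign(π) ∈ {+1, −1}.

Trace 59: π^k(59) = [59, 1, 54, 56, 34, 16, 19] for k=0..6.
Cycle type of π: 12×5 + 2×2 + 1; total 8 cycles.
8 cycles on 65: each ℓ→(−1)^(ℓ−1), product (−1)^57 = -1.

-1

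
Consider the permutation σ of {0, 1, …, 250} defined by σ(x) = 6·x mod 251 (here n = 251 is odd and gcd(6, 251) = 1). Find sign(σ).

-1

Trace 233: π^k(233) = [233, 143, 105, 128, 15, 90, 38] for k=0..6.
Decompose π into cycles: lengths [250, 1] (2 cycles, including the fixed point 0).
251 − 2 = 249 transpositions; sign(π) = (−1)^249 = -1.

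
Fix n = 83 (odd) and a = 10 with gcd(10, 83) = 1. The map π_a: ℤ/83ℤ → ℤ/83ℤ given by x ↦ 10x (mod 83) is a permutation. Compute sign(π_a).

Trace 16: π^k(16) = [16, 77, 23, 64, 59, 9, 7] for k=0..6.
Cycle type of π: 41×2 + 1; total 3 cycles.
With 3 cycles on 83 points, sign = (−1)^{83−3} = +1.

+1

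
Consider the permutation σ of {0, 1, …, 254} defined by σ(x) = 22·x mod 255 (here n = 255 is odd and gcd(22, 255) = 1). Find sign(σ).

Trace 19: π^k(19) = [19, 163, 16, 97, 94, 28, 106] for k=0..6.
π_22 has 21 disjoint cycles with lengths [16, 16, 16, 16, 16, 16, 16, 16, 16, 16, 16, 16, 16, 16, 16, 4, 4, 4, 1, 1, 1] on {0,…,254}.
n − c = 255 − 21 = 234; sign = (−1)^234 = +1.

+1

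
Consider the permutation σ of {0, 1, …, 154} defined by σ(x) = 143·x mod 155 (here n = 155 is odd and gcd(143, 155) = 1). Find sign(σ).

-1

Orbit of 126 under x↦143x: [126, 38, 9, 47, 56, 103, 4]… (length divides ord_155(143)).
The orbit structure of x ↦ 143x mod 155: 6 orbits of sizes [60, 60, 15, 15, 4, 1].
Σ(ℓ_i−1) = 155−6 = 149; sign = (−1)^149 = -1.
Via Zolotarev, sign(π_{143}) = (143|155) = -1.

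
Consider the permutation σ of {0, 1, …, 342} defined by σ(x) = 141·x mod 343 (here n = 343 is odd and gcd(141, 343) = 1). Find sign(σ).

Trace 225: π^k(225) = [225, 169, 162, 204, 295, 92, 281] for k=0..6.
The orbit structure of x ↦ 141x mod 343: 19 orbits of sizes [49, 49, 49, 49, 49, 49, 7, 7, 7, 7, 7, 7, 1, 1, 1, 1, 1, 1, 1].
Σ(ℓ_i−1) = 343−19 = 324; sign = (−1)^324 = +1.
Check: (141/343) = +1 by Zolotarev.

+1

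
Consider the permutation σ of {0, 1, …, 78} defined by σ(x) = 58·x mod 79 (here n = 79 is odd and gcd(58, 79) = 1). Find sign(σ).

-1

Trace 1: π^k(1) = [1, 58, 46, 61, 62, 41, 8] for k=0..6.
The orbit structure of x ↦ 58x mod 79: 4 orbits of sizes [26, 26, 26, 1].
n − c = 79 − 4 = 75; sign = (−1)^75 = -1.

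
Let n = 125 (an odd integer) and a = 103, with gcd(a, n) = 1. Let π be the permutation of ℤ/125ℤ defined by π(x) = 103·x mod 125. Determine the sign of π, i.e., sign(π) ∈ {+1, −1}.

Start at x=83: 83 → 49 → 47 → 91 → 123 → 44 → 32 → … (one orbit).
Decompose π into cycles: lengths [100, 20, 4, 1] (4 cycles, including the fixed point 0).
4 cycles on 125: each ℓ→(−1)^(ℓ−1), product (−1)^121 = -1.
Check: (103/125) = -1 by Zolotarev.

-1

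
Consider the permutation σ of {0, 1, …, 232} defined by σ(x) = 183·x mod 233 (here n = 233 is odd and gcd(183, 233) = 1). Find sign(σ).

+1

Orbit of 98 under x↦183x: [98, 226, 117, 208, 85, 177, 4]… (length divides ord_233(183)).
The orbit structure of x ↦ 183x mod 233: 3 orbits of sizes [116, 116, 1].
233 − 3 = 230 transpositions; sign(π) = (−1)^230 = +1.
The Jacobi symbol (183|233) = +1 (Zolotarev) agrees.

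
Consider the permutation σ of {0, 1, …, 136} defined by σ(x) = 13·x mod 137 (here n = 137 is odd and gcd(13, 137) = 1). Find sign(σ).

Start at x=34: 34 → 31 → 129 → 33 → 18 → 97 → 28 → … (one orbit).
π_13 has 2 disjoint cycles with lengths [136, 1] on {0,…,136}.
137 − 2 = 135 transpositions; sign(π) = (−1)^135 = -1.

-1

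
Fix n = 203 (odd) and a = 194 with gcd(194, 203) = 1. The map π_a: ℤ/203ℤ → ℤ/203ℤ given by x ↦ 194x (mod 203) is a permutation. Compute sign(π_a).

-1

Trace 20: π^k(20) = [20, 23, 199, 36, 82, 74, 146] for k=0..6.
Decompose π into cycles: lengths [42, 42, 42, 42, 7, 7, 7, 7, 6, 1] (10 cycles, including the fixed point 0).
10 cycles on 203: each ℓ→(−1)^(ℓ−1), product (−1)^193 = -1.
Via Zolotarev, sign(π_{194}) = (194|203) = -1.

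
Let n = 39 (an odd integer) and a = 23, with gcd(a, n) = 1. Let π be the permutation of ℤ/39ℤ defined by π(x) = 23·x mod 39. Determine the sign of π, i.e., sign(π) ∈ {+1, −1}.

Start at x=16: 16 → 17 → 1 → 23 → 22 → 38 → 16 (one orbit).
π_23 has 8 disjoint cycles with lengths [6, 6, 6, 6, 6, 6, 2, 1] on {0,…,38}.
39 − 8 = 31 transpositions; sign(π) = (−1)^31 = -1.
Via Zolotarev, sign(π_{23}) = (23|39) = -1.

-1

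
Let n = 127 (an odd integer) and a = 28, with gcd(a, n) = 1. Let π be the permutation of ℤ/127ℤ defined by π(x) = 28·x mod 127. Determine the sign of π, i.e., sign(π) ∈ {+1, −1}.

-1

Start at x=22: 22 → 108 → 103 → 90 → 107 → 75 → 68 → … (one orbit).
8 cycles of lengths [18, 18, 18, 18, 18, 18, 18, 1].
8 cycles on 127: each ℓ→(−1)^(ℓ−1), product (−1)^119 = -1.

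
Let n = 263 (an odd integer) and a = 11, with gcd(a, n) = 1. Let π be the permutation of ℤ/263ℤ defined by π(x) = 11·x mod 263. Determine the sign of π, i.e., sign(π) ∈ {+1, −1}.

+1

Trace 98: π^k(98) = [98, 26, 23, 253, 153, 105, 103] for k=0..6.
Cycle lengths of π_11 on ℤ/263ℤ: [131, 131, 1]; 3 cycles in total.
3 cycles on 263: each ℓ→(−1)^(ℓ−1), product (−1)^260 = +1.
(11|263)_J = +1 (Zolotarev's lemma cross-check).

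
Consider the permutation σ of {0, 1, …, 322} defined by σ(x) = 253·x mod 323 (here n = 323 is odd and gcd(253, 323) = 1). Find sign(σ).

+1

Trace 191: π^k(191) = [191, 196, 169, 121, 251, 195, 239] for k=0..6.
Cycle lengths of π_253 on ℤ/323ℤ: [72, 72, 72, 72, 9, 9, 8, 8, 1]; 9 cycles in total.
n − c = 323 − 9 = 314; sign = (−1)^314 = +1.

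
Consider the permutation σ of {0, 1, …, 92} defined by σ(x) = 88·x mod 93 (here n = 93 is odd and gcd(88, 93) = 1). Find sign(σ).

-1

Trace 1: π^k(1) = [1, 88, 25, 61, 67, 37] for k=0..5.
π_88 has 18 disjoint cycles with lengths [6, 6, 6, 6, 6, 6, 6, 6, 6, 6, 6, 6, 6, 6, 6, 1, 1, 1] on {0,…,92}.
sign(π) = (−1)^{n − #cycles} = (−1)^{93−18} = (−1)^75 = -1.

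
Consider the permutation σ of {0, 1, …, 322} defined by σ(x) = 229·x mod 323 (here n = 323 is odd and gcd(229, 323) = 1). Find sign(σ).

+1

Orbit of 305 under x↦229x: [305, 77, 191, 134, 1, 229, 115]… (length divides ord_323(229)).
57 cycles of lengths [8, 8, 8, 8, 8, 8, 8, 8, 8, 8, 8, 8, 8, 8, 8, 8, 8, 8, 8, 8, 8, 8, 8, 8, 8, 8, 8, 8, 8, 8, 8, 8, 8, 8, 8, 8, 8, 8, 1, 1, 1, 1, 1, 1, 1, 1, 1, 1, 1, 1, 1, 1, 1, 1, 1, 1, 1].
57 cycles on 323: each ℓ→(−1)^(ℓ−1), product (−1)^266 = +1.
Via Zolotarev, sign(π_{229}) = (229|323) = +1.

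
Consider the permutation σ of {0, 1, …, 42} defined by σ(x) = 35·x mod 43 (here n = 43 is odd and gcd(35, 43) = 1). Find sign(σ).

Trace 1: π^k(1) = [1, 35, 21, 4, 11, 41, 16] for k=0..6.
The orbit structure of x ↦ 35x mod 43: 7 orbits of sizes [7, 7, 7, 7, 7, 7, 1].
sign(π) = (−1)^{n − #cycles} = (−1)^{43−7} = (−1)^36 = +1.
Check: (35/43) = +1 by Zolotarev.

+1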